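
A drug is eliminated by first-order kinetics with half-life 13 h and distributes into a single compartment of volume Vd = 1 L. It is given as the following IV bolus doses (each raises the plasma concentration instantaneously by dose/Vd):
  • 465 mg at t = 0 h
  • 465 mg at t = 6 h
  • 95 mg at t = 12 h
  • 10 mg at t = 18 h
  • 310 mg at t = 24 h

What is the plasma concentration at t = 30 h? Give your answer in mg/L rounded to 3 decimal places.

k = ln 2 / 13 = 0.05332 per h
Dose 1 (465 mg at t=0 h): 465·exp(−0.05332·30) = 93.922 mg/L
Dose 2 (465 mg at t=6 h): 465·exp(−0.05332·24) = 129.332 mg/L
Dose 3 (95 mg at t=12 h): 95·exp(−0.05332·18) = 36.384 mg/L
Dose 4 (10 mg at t=18 h): 10·exp(−0.05332·12) = 5.274 mg/L
Dose 5 (310 mg at t=24 h): 310·exp(−0.05332·6) = 225.126 mg/L
C(30) = 93.922 + 129.332 + 36.384 + 5.274 + 225.126 = 490.038 mg/L

490.038 mg/L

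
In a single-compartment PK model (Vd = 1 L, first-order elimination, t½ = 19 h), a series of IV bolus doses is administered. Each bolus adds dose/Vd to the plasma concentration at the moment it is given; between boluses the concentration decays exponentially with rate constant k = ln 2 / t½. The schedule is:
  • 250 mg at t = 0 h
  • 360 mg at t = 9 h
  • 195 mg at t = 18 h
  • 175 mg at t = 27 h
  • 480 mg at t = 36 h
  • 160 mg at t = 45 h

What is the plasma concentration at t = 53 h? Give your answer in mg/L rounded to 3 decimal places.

608.302 mg/L

k = ln 2 / 19 = 0.03648 per h
Dose 1 (250 mg at t=0 h): 250·exp(−0.03648·53) = 36.160 mg/L
Dose 2 (360 mg at t=9 h): 360·exp(−0.03648·44) = 72.307 mg/L
Dose 3 (195 mg at t=18 h): 195·exp(−0.03648·35) = 54.388 mg/L
Dose 4 (175 mg at t=27 h): 175·exp(−0.03648·26) = 67.780 mg/L
Dose 5 (480 mg at t=36 h): 480·exp(−0.03648·17) = 258.166 mg/L
Dose 6 (160 mg at t=45 h): 160·exp(−0.03648·8) = 119.501 mg/L
C(53) = 36.160 + 72.307 + 54.388 + 67.780 + 258.166 + 119.501 = 608.302 mg/L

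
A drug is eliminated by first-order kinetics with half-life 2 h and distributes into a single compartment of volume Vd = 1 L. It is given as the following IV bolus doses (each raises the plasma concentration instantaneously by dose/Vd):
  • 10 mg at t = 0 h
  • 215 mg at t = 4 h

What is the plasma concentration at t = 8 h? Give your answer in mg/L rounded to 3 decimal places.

k = ln 2 / 2 = 0.34657 per h
Dose 1 (10 mg at t=0 h): 10·exp(−0.34657·8) = 0.625 mg/L
Dose 2 (215 mg at t=4 h): 215·exp(−0.34657·4) = 53.750 mg/L
C(8) = 0.625 + 53.750 = 54.375 mg/L

54.375 mg/L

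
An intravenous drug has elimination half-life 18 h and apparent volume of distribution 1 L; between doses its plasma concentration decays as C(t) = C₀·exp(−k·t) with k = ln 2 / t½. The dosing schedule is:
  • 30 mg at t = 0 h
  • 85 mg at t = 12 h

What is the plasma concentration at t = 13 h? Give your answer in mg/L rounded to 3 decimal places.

99.974 mg/L

k = ln 2 / 18 = 0.03851 per h
Dose 1 (30 mg at t=0 h): 30·exp(−0.03851·13) = 18.185 mg/L
Dose 2 (85 mg at t=12 h): 85·exp(−0.03851·1) = 81.789 mg/L
C(13) = 18.185 + 81.789 = 99.974 mg/L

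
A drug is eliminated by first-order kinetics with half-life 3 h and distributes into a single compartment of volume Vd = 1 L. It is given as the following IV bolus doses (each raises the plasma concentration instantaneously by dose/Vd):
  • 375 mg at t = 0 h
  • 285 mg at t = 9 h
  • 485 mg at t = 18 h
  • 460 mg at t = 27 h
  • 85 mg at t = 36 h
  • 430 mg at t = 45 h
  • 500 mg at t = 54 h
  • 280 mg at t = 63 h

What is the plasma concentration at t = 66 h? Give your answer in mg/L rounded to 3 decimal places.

174.757 mg/L

k = ln 2 / 3 = 0.23105 per h
Dose 1 (375 mg at t=0 h): 375·exp(−0.23105·66) = 0.000 mg/L
Dose 2 (285 mg at t=9 h): 285·exp(−0.23105·57) = 0.001 mg/L
Dose 3 (485 mg at t=18 h): 485·exp(−0.23105·48) = 0.007 mg/L
Dose 4 (460 mg at t=27 h): 460·exp(−0.23105·39) = 0.056 mg/L
Dose 5 (85 mg at t=36 h): 85·exp(−0.23105·30) = 0.083 mg/L
Dose 6 (430 mg at t=45 h): 430·exp(−0.23105·21) = 3.359 mg/L
Dose 7 (500 mg at t=54 h): 500·exp(−0.23105·12) = 31.250 mg/L
Dose 8 (280 mg at t=63 h): 280·exp(−0.23105·3) = 140.000 mg/L
C(66) = 0.000 + 0.001 + 0.007 + 0.056 + 0.083 + 3.359 + 31.250 + 140.000 = 174.757 mg/L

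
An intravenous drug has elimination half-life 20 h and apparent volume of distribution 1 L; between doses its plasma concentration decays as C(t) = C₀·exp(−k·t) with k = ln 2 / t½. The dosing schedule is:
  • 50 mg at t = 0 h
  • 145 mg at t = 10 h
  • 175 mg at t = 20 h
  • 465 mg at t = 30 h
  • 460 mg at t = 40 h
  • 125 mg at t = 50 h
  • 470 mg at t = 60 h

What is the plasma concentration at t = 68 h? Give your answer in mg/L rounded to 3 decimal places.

k = ln 2 / 20 = 0.03466 per h
Dose 1 (50 mg at t=0 h): 50·exp(−0.03466·68) = 4.737 mg/L
Dose 2 (145 mg at t=10 h): 145·exp(−0.03466·58) = 19.426 mg/L
Dose 3 (175 mg at t=20 h): 175·exp(−0.03466·48) = 33.156 mg/L
Dose 4 (465 mg at t=30 h): 465·exp(−0.03466·38) = 124.594 mg/L
Dose 5 (460 mg at t=40 h): 460·exp(−0.03466·28) = 174.307 mg/L
Dose 6 (125 mg at t=50 h): 125·exp(−0.03466·18) = 66.986 mg/L
Dose 7 (470 mg at t=60 h): 470·exp(−0.03466·8) = 356.193 mg/L
C(68) = 4.737 + 19.426 + 33.156 + 124.594 + 174.307 + 66.986 + 356.193 = 779.399 mg/L

779.399 mg/L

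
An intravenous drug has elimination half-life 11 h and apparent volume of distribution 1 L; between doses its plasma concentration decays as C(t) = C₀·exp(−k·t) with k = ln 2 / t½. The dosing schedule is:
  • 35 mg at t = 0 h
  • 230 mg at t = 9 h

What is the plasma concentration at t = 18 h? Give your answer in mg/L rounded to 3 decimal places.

141.704 mg/L

k = ln 2 / 11 = 0.06301 per h
Dose 1 (35 mg at t=0 h): 35·exp(−0.06301·18) = 11.258 mg/L
Dose 2 (230 mg at t=9 h): 230·exp(−0.06301·9) = 130.446 mg/L
C(18) = 11.258 + 130.446 = 141.704 mg/L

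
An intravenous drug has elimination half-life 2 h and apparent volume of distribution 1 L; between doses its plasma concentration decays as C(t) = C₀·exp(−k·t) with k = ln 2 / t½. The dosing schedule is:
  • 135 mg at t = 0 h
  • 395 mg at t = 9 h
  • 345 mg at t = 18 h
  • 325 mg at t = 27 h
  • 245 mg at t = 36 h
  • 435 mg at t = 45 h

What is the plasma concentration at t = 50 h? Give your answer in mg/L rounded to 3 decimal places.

78.930 mg/L

k = ln 2 / 2 = 0.34657 per h
Dose 1 (135 mg at t=0 h): 135·exp(−0.34657·50) = 0.000 mg/L
Dose 2 (395 mg at t=9 h): 395·exp(−0.34657·41) = 0.000 mg/L
Dose 3 (345 mg at t=18 h): 345·exp(−0.34657·32) = 0.005 mg/L
Dose 4 (325 mg at t=27 h): 325·exp(−0.34657·23) = 0.112 mg/L
Dose 5 (245 mg at t=36 h): 245·exp(−0.34657·14) = 1.914 mg/L
Dose 6 (435 mg at t=45 h): 435·exp(−0.34657·5) = 76.898 mg/L
C(50) = 0.000 + 0.000 + 0.005 + 0.112 + 1.914 + 76.898 = 78.930 mg/L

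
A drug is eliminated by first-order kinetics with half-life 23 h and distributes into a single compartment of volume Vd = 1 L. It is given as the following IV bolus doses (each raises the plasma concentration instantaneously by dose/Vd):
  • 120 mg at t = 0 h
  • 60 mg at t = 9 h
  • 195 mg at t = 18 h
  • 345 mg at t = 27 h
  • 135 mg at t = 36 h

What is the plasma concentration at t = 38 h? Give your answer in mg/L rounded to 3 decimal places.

k = ln 2 / 23 = 0.03014 per h
Dose 1 (120 mg at t=0 h): 120·exp(−0.03014·38) = 38.179 mg/L
Dose 2 (60 mg at t=9 h): 60·exp(−0.03014·29) = 25.038 mg/L
Dose 3 (195 mg at t=18 h): 195·exp(−0.03014·20) = 106.726 mg/L
Dose 4 (345 mg at t=27 h): 345·exp(−0.03014·11) = 247.656 mg/L
Dose 5 (135 mg at t=36 h): 135·exp(−0.03014·2) = 127.103 mg/L
C(38) = 38.179 + 25.038 + 106.726 + 247.656 + 127.103 = 544.702 mg/L

544.702 mg/L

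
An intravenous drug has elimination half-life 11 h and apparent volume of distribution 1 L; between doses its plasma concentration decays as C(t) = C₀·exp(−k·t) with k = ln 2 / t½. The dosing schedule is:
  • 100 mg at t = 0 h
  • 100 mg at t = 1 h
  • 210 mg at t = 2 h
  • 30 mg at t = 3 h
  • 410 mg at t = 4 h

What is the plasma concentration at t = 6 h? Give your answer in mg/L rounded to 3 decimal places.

k = ln 2 / 11 = 0.06301 per h
Dose 1 (100 mg at t=0 h): 100·exp(−0.06301·6) = 68.518 mg/L
Dose 2 (100 mg at t=1 h): 100·exp(−0.06301·5) = 72.974 mg/L
Dose 3 (210 mg at t=2 h): 210·exp(−0.06301·4) = 163.213 mg/L
Dose 4 (30 mg at t=3 h): 30·exp(−0.06301·3) = 24.833 mg/L
Dose 5 (410 mg at t=4 h): 410·exp(−0.06301·2) = 361.452 mg/L
C(6) = 68.518 + 72.974 + 163.213 + 24.833 + 361.452 = 690.989 mg/L

690.989 mg/L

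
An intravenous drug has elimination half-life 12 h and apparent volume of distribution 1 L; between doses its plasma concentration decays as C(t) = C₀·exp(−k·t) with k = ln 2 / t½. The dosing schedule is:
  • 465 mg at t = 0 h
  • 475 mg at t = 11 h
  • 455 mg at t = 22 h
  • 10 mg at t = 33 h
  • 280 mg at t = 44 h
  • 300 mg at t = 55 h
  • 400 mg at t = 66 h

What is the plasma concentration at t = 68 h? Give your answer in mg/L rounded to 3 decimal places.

627.991 mg/L

k = ln 2 / 12 = 0.05776 per h
Dose 1 (465 mg at t=0 h): 465·exp(−0.05776·68) = 9.154 mg/L
Dose 2 (475 mg at t=11 h): 475·exp(−0.05776·57) = 17.652 mg/L
Dose 3 (455 mg at t=22 h): 455·exp(−0.05776·46) = 31.920 mg/L
Dose 4 (10 mg at t=33 h): 10·exp(−0.05776·35) = 1.324 mg/L
Dose 5 (280 mg at t=44 h): 280·exp(−0.05776·24) = 70.000 mg/L
Dose 6 (300 mg at t=55 h): 300·exp(−0.05776·13) = 141.581 mg/L
Dose 7 (400 mg at t=66 h): 400·exp(−0.05776·2) = 356.359 mg/L
C(68) = 9.154 + 17.652 + 31.920 + 1.324 + 70.000 + 141.581 + 356.359 = 627.991 mg/L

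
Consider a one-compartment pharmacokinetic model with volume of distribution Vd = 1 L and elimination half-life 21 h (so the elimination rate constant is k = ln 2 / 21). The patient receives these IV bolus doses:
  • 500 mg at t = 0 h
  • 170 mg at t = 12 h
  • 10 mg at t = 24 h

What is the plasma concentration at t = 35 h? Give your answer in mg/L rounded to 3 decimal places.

k = ln 2 / 21 = 0.03301 per h
Dose 1 (500 mg at t=0 h): 500·exp(−0.03301·35) = 157.490 mg/L
Dose 2 (170 mg at t=12 h): 170·exp(−0.03301·23) = 79.570 mg/L
Dose 3 (10 mg at t=24 h): 10·exp(−0.03301·11) = 6.955 mg/L
C(35) = 157.490 + 79.570 + 6.955 = 244.015 mg/L

244.015 mg/L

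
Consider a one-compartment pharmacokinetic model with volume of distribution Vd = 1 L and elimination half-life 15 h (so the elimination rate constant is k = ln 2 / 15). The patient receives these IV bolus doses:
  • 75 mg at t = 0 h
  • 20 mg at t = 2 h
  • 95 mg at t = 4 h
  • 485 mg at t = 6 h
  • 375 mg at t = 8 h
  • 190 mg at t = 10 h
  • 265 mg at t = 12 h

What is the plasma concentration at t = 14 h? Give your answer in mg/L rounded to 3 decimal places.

1129.459 mg/L

k = ln 2 / 15 = 0.04621 per h
Dose 1 (75 mg at t=0 h): 75·exp(−0.04621·14) = 39.274 mg/L
Dose 2 (20 mg at t=2 h): 20·exp(−0.04621·12) = 11.487 mg/L
Dose 3 (95 mg at t=4 h): 95·exp(−0.04621·10) = 59.846 mg/L
Dose 4 (485 mg at t=6 h): 485·exp(−0.04621·8) = 335.114 mg/L
Dose 5 (375 mg at t=8 h): 375·exp(−0.04621·6) = 284.197 mg/L
Dose 6 (190 mg at t=10 h): 190·exp(−0.04621·4) = 157.935 mg/L
Dose 7 (265 mg at t=12 h): 265·exp(−0.04621·2) = 241.606 mg/L
C(14) = 39.274 + 11.487 + 59.846 + 335.114 + 284.197 + 157.935 + 241.606 = 1129.459 mg/L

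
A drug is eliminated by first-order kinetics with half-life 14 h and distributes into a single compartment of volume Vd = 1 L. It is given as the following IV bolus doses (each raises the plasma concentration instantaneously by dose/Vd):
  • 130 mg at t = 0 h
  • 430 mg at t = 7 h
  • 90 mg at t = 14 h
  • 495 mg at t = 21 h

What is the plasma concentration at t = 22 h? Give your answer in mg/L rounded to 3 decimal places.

k = ln 2 / 14 = 0.04951 per h
Dose 1 (130 mg at t=0 h): 130·exp(−0.04951·22) = 43.742 mg/L
Dose 2 (430 mg at t=7 h): 430·exp(−0.04951·15) = 204.614 mg/L
Dose 3 (90 mg at t=14 h): 90·exp(−0.04951·8) = 60.566 mg/L
Dose 4 (495 mg at t=21 h): 495·exp(−0.04951·1) = 471.089 mg/L
C(22) = 43.742 + 204.614 + 60.566 + 471.089 = 780.011 mg/L

780.011 mg/L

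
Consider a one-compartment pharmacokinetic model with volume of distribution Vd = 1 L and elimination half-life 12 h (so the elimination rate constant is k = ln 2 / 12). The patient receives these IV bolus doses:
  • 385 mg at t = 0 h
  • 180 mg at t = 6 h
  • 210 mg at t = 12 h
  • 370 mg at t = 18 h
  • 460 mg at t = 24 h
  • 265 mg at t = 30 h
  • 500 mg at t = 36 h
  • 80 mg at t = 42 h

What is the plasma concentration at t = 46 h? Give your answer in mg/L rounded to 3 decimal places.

726.109 mg/L

k = ln 2 / 12 = 0.05776 per h
Dose 1 (385 mg at t=0 h): 385·exp(−0.05776·46) = 27.009 mg/L
Dose 2 (180 mg at t=6 h): 180·exp(−0.05776·40) = 17.858 mg/L
Dose 3 (210 mg at t=12 h): 210·exp(−0.05776·34) = 29.465 mg/L
Dose 4 (370 mg at t=18 h): 370·exp(−0.05776·28) = 73.417 mg/L
Dose 5 (460 mg at t=24 h): 460·exp(−0.05776·22) = 129.083 mg/L
Dose 6 (265 mg at t=30 h): 265·exp(−0.05776·16) = 105.165 mg/L
Dose 7 (500 mg at t=36 h): 500·exp(−0.05776·10) = 280.616 mg/L
Dose 8 (80 mg at t=42 h): 80·exp(−0.05776·4) = 63.496 mg/L
C(46) = 27.009 + 17.858 + 29.465 + 73.417 + 129.083 + 105.165 + 280.616 + 63.496 = 726.109 mg/L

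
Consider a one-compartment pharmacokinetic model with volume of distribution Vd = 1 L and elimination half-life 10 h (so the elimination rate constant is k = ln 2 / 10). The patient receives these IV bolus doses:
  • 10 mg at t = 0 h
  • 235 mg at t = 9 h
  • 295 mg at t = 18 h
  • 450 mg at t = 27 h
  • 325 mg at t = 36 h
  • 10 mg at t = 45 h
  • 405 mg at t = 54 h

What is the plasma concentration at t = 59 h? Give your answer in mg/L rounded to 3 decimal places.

429.846 mg/L

k = ln 2 / 10 = 0.06931 per h
Dose 1 (10 mg at t=0 h): 10·exp(−0.06931·59) = 0.167 mg/L
Dose 2 (235 mg at t=9 h): 235·exp(−0.06931·50) = 7.344 mg/L
Dose 3 (295 mg at t=18 h): 295·exp(−0.06931·41) = 17.203 mg/L
Dose 4 (450 mg at t=27 h): 450·exp(−0.06931·32) = 48.968 mg/L
Dose 5 (325 mg at t=36 h): 325·exp(−0.06931·23) = 65.996 mg/L
Dose 6 (10 mg at t=45 h): 10·exp(−0.06931·14) = 3.789 mg/L
Dose 7 (405 mg at t=54 h): 405·exp(−0.06931·5) = 286.378 mg/L
C(59) = 0.167 + 7.344 + 17.203 + 48.968 + 65.996 + 3.789 + 286.378 = 429.846 mg/L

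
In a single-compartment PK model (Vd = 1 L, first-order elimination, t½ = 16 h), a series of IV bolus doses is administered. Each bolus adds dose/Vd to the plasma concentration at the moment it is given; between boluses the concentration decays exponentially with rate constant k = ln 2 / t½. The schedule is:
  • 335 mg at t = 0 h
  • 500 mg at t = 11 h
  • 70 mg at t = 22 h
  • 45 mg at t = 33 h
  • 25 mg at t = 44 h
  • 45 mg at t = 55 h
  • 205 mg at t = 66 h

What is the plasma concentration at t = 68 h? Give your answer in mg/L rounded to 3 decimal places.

k = ln 2 / 16 = 0.04332 per h
Dose 1 (335 mg at t=0 h): 335·exp(−0.04332·68) = 17.606 mg/L
Dose 2 (500 mg at t=11 h): 500·exp(−0.04332·57) = 42.320 mg/L
Dose 3 (70 mg at t=22 h): 70·exp(−0.04332·46) = 9.542 mg/L
Dose 4 (45 mg at t=33 h): 45·exp(−0.04332·35) = 9.879 mg/L
Dose 5 (25 mg at t=44 h): 25·exp(−0.04332·24) = 8.839 mg/L
Dose 6 (45 mg at t=55 h): 45·exp(−0.04332·13) = 25.623 mg/L
Dose 7 (205 mg at t=66 h): 205·exp(−0.04332·2) = 187.986 mg/L
C(68) = 17.606 + 42.320 + 9.542 + 9.879 + 8.839 + 25.623 + 187.986 = 301.795 mg/L

301.795 mg/L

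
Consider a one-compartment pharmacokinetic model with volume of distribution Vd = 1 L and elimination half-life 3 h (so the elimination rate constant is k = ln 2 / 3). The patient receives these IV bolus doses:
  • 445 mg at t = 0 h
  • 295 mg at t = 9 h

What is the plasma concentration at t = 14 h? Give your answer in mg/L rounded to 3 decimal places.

k = ln 2 / 3 = 0.23105 per h
Dose 1 (445 mg at t=0 h): 445·exp(−0.23105·14) = 17.521 mg/L
Dose 2 (295 mg at t=9 h): 295·exp(−0.23105·5) = 92.919 mg/L
C(14) = 17.521 + 92.919 = 110.440 mg/L

110.440 mg/L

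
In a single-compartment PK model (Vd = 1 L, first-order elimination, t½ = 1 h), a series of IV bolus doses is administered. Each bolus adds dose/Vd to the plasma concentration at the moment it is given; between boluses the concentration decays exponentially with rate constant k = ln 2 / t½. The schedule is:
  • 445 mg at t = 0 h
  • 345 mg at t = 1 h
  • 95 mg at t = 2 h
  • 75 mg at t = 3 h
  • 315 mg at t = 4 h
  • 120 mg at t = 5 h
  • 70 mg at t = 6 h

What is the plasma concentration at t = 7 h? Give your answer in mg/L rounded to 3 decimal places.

k = ln 2 / 1 = 0.69315 per h
Dose 1 (445 mg at t=0 h): 445·exp(−0.69315·7) = 3.477 mg/L
Dose 2 (345 mg at t=1 h): 345·exp(−0.69315·6) = 5.391 mg/L
Dose 3 (95 mg at t=2 h): 95·exp(−0.69315·5) = 2.969 mg/L
Dose 4 (75 mg at t=3 h): 75·exp(−0.69315·4) = 4.688 mg/L
Dose 5 (315 mg at t=4 h): 315·exp(−0.69315·3) = 39.375 mg/L
Dose 6 (120 mg at t=5 h): 120·exp(−0.69315·2) = 30.000 mg/L
Dose 7 (70 mg at t=6 h): 70·exp(−0.69315·1) = 35.000 mg/L
C(7) = 3.477 + 5.391 + 2.969 + 4.688 + 39.375 + 30.000 + 35.000 = 120.898 mg/L

120.898 mg/L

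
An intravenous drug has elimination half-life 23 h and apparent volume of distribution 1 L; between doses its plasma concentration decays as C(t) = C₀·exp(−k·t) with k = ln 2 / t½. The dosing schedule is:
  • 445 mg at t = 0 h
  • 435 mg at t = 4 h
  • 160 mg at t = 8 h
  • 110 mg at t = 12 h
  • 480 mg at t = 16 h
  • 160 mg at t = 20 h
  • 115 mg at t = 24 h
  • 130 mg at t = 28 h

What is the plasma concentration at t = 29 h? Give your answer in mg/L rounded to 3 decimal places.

k = ln 2 / 23 = 0.03014 per h
Dose 1 (445 mg at t=0 h): 445·exp(−0.03014·29) = 185.695 mg/L
Dose 2 (435 mg at t=4 h): 435·exp(−0.03014·25) = 204.778 mg/L
Dose 3 (160 mg at t=8 h): 160·exp(−0.03014·21) = 84.970 mg/L
Dose 4 (110 mg at t=12 h): 110·exp(−0.03014·17) = 65.901 mg/L
Dose 5 (480 mg at t=16 h): 480·exp(−0.03014·13) = 324.410 mg/L
Dose 6 (160 mg at t=20 h): 160·exp(−0.03014·9) = 121.990 mg/L
Dose 7 (115 mg at t=24 h): 115·exp(−0.03014·5) = 98.914 mg/L
Dose 8 (130 mg at t=28 h): 130·exp(−0.03014·1) = 126.141 mg/L
C(29) = 185.695 + 204.778 + 84.970 + 65.901 + 324.410 + 121.990 + 98.914 + 126.141 = 1212.799 mg/L

1212.799 mg/L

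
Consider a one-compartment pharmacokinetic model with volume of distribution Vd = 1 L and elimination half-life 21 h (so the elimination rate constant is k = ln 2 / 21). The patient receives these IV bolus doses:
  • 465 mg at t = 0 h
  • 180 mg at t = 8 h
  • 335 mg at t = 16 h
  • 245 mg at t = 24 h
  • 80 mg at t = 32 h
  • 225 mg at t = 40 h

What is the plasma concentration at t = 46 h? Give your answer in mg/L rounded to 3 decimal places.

631.170 mg/L

k = ln 2 / 21 = 0.03301 per h
Dose 1 (465 mg at t=0 h): 465·exp(−0.03301·46) = 101.872 mg/L
Dose 2 (180 mg at t=8 h): 180·exp(−0.03301·38) = 51.351 mg/L
Dose 3 (335 mg at t=16 h): 335·exp(−0.03301·30) = 124.452 mg/L
Dose 4 (245 mg at t=24 h): 245·exp(−0.03301·22) = 118.523 mg/L
Dose 5 (80 mg at t=32 h): 80·exp(−0.03301·14) = 50.397 mg/L
Dose 6 (225 mg at t=40 h): 225·exp(−0.03301·6) = 184.575 mg/L
C(46) = 101.872 + 51.351 + 124.452 + 118.523 + 50.397 + 184.575 = 631.170 mg/L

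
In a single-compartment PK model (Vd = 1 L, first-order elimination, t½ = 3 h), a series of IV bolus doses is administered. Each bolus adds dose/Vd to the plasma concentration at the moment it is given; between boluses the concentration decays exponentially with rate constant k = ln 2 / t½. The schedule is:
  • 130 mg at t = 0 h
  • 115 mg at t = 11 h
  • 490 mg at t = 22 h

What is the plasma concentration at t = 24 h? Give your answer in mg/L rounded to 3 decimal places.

314.893 mg/L

k = ln 2 / 3 = 0.23105 per h
Dose 1 (130 mg at t=0 h): 130·exp(−0.23105·24) = 0.508 mg/L
Dose 2 (115 mg at t=11 h): 115·exp(−0.23105·13) = 5.705 mg/L
Dose 3 (490 mg at t=22 h): 490·exp(−0.23105·2) = 308.681 mg/L
C(24) = 0.508 + 5.705 + 308.681 = 314.893 mg/L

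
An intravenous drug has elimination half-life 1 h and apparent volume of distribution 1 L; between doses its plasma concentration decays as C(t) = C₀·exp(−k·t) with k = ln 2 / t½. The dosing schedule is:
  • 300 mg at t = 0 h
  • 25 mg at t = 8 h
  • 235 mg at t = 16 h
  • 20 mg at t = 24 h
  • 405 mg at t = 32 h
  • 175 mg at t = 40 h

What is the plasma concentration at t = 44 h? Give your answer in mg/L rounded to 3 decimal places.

k = ln 2 / 1 = 0.69315 per h
Dose 1 (300 mg at t=0 h): 300·exp(−0.69315·44) = 0.000 mg/L
Dose 2 (25 mg at t=8 h): 25·exp(−0.69315·36) = 0.000 mg/L
Dose 3 (235 mg at t=16 h): 235·exp(−0.69315·28) = 0.000 mg/L
Dose 4 (20 mg at t=24 h): 20·exp(−0.69315·20) = 0.000 mg/L
Dose 5 (405 mg at t=32 h): 405·exp(−0.69315·12) = 0.099 mg/L
Dose 6 (175 mg at t=40 h): 175·exp(−0.69315·4) = 10.938 mg/L
C(44) = 0.000 + 0.000 + 0.000 + 0.000 + 0.099 + 10.938 = 11.036 mg/L

11.036 mg/L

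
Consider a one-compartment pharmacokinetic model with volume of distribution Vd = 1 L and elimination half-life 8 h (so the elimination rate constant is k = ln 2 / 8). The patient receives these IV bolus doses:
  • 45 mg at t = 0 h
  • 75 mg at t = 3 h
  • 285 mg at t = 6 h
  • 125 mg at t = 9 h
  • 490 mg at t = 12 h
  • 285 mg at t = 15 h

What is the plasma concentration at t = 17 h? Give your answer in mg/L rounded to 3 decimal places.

k = ln 2 / 8 = 0.08664 per h
Dose 1 (45 mg at t=0 h): 45·exp(−0.08664·17) = 10.316 mg/L
Dose 2 (75 mg at t=3 h): 75·exp(−0.08664·14) = 22.298 mg/L
Dose 3 (285 mg at t=6 h): 285·exp(−0.08664·11) = 109.883 mg/L
Dose 4 (125 mg at t=9 h): 125·exp(−0.08664·8) = 62.500 mg/L
Dose 5 (490 mg at t=12 h): 490·exp(−0.08664·5) = 317.726 mg/L
Dose 6 (285 mg at t=15 h): 285·exp(−0.08664·2) = 239.655 mg/L
C(17) = 10.316 + 22.298 + 109.883 + 62.500 + 317.726 + 239.655 = 762.378 mg/L

762.378 mg/L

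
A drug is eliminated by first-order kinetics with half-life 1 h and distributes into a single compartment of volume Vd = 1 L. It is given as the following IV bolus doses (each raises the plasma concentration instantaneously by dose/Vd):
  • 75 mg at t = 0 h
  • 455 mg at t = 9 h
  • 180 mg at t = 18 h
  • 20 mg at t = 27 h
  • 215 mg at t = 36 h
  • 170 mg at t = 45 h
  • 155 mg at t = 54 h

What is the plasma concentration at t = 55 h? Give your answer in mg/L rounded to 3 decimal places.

k = ln 2 / 1 = 0.69315 per h
Dose 1 (75 mg at t=0 h): 75·exp(−0.69315·55) = 0.000 mg/L
Dose 2 (455 mg at t=9 h): 455·exp(−0.69315·46) = 0.000 mg/L
Dose 3 (180 mg at t=18 h): 180·exp(−0.69315·37) = 0.000 mg/L
Dose 4 (20 mg at t=27 h): 20·exp(−0.69315·28) = 0.000 mg/L
Dose 5 (215 mg at t=36 h): 215·exp(−0.69315·19) = 0.000 mg/L
Dose 6 (170 mg at t=45 h): 170·exp(−0.69315·10) = 0.166 mg/L
Dose 7 (155 mg at t=54 h): 155·exp(−0.69315·1) = 77.500 mg/L
C(55) = 0.000 + 0.000 + 0.000 + 0.000 + 0.000 + 0.166 + 77.500 = 77.666 mg/L

77.666 mg/L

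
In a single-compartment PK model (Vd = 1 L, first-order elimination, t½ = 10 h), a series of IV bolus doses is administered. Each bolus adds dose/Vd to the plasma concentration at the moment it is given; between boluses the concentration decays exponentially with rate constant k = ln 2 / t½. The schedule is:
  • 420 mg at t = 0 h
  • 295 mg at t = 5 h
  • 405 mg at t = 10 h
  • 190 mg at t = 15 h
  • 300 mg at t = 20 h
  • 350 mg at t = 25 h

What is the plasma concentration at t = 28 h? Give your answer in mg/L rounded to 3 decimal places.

k = ln 2 / 10 = 0.06931 per h
Dose 1 (420 mg at t=0 h): 420·exp(−0.06931·28) = 60.307 mg/L
Dose 2 (295 mg at t=5 h): 295·exp(−0.06931·23) = 59.904 mg/L
Dose 3 (405 mg at t=10 h): 405·exp(−0.06931·18) = 116.306 mg/L
Dose 4 (190 mg at t=15 h): 190·exp(−0.06931·13) = 77.164 mg/L
Dose 5 (300 mg at t=20 h): 300·exp(−0.06931·8) = 172.305 mg/L
Dose 6 (350 mg at t=25 h): 350·exp(−0.06931·3) = 284.288 mg/L
C(28) = 60.307 + 59.904 + 116.306 + 77.164 + 172.305 + 284.288 = 770.273 mg/L

770.273 mg/L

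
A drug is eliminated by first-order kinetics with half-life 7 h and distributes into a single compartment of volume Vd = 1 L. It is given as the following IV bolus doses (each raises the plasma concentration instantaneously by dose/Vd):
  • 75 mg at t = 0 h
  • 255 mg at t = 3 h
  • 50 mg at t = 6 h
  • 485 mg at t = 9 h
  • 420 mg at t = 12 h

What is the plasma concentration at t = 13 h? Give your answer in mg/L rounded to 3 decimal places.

847.219 mg/L

k = ln 2 / 7 = 0.09902 per h
Dose 1 (75 mg at t=0 h): 75·exp(−0.09902·13) = 20.702 mg/L
Dose 2 (255 mg at t=3 h): 255·exp(−0.09902·10) = 94.732 mg/L
Dose 3 (50 mg at t=6 h): 50·exp(−0.09902·7) = 25.000 mg/L
Dose 4 (485 mg at t=9 h): 485·exp(−0.09902·4) = 326.381 mg/L
Dose 5 (420 mg at t=12 h): 420·exp(−0.09902·1) = 380.404 mg/L
C(13) = 20.702 + 94.732 + 25.000 + 326.381 + 380.404 = 847.219 mg/L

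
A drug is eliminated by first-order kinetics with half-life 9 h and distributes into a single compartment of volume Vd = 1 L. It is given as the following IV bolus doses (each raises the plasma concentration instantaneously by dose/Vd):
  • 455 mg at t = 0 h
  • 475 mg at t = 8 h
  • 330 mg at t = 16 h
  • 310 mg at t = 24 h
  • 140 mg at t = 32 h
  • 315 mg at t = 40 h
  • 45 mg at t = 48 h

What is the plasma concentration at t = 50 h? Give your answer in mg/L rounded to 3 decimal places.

k = ln 2 / 9 = 0.07702 per h
Dose 1 (455 mg at t=0 h): 455·exp(−0.07702·50) = 9.674 mg/L
Dose 2 (475 mg at t=8 h): 475·exp(−0.07702·42) = 18.702 mg/L
Dose 3 (330 mg at t=16 h): 330·exp(−0.07702·34) = 24.060 mg/L
Dose 4 (310 mg at t=24 h): 310·exp(−0.07702·26) = 41.852 mg/L
Dose 5 (140 mg at t=32 h): 140·exp(−0.07702·18) = 35.000 mg/L
Dose 6 (315 mg at t=40 h): 315·exp(−0.07702·10) = 145.825 mg/L
Dose 7 (45 mg at t=48 h): 45·exp(−0.07702·2) = 38.576 mg/L
C(50) = 9.674 + 18.702 + 24.060 + 41.852 + 35.000 + 145.825 + 38.576 = 313.690 mg/L

313.690 mg/L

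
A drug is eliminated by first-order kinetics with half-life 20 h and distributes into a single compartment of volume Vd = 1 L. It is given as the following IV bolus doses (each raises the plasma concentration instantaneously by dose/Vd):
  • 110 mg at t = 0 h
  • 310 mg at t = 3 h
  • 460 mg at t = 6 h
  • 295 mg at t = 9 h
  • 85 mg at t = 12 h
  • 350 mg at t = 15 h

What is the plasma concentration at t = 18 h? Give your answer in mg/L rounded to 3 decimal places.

k = ln 2 / 20 = 0.03466 per h
Dose 1 (110 mg at t=0 h): 110·exp(−0.03466·18) = 58.948 mg/L
Dose 2 (310 mg at t=3 h): 310·exp(−0.03466·15) = 184.327 mg/L
Dose 3 (460 mg at t=6 h): 460·exp(−0.03466·12) = 303.487 mg/L
Dose 4 (295 mg at t=9 h): 295·exp(−0.03466·9) = 215.953 mg/L
Dose 5 (85 mg at t=12 h): 85·exp(−0.03466·6) = 69.041 mg/L
Dose 6 (350 mg at t=15 h): 350·exp(−0.03466·3) = 315.438 mg/L
C(18) = 58.948 + 184.327 + 303.487 + 215.953 + 69.041 + 315.438 = 1147.193 mg/L

1147.193 mg/L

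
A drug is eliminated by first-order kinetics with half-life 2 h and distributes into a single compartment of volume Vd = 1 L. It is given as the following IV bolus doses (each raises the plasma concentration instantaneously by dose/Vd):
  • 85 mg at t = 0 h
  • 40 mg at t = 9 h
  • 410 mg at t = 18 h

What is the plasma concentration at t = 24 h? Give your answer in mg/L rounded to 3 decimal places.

51.492 mg/L

k = ln 2 / 2 = 0.34657 per h
Dose 1 (85 mg at t=0 h): 85·exp(−0.34657·24) = 0.021 mg/L
Dose 2 (40 mg at t=9 h): 40·exp(−0.34657·15) = 0.221 mg/L
Dose 3 (410 mg at t=18 h): 410·exp(−0.34657·6) = 51.250 mg/L
C(24) = 0.021 + 0.221 + 51.250 = 51.492 mg/L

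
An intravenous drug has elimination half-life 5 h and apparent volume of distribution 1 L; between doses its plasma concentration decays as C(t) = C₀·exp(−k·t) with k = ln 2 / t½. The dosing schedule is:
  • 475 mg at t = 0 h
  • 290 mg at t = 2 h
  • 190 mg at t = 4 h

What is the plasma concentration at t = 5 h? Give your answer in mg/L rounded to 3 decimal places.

k = ln 2 / 5 = 0.13863 per h
Dose 1 (475 mg at t=0 h): 475·exp(−0.13863·5) = 237.500 mg/L
Dose 2 (290 mg at t=2 h): 290·exp(−0.13863·3) = 191.329 mg/L
Dose 3 (190 mg at t=4 h): 190·exp(−0.13863·1) = 165.405 mg/L
C(5) = 237.500 + 191.329 + 165.405 = 594.233 mg/L

594.233 mg/L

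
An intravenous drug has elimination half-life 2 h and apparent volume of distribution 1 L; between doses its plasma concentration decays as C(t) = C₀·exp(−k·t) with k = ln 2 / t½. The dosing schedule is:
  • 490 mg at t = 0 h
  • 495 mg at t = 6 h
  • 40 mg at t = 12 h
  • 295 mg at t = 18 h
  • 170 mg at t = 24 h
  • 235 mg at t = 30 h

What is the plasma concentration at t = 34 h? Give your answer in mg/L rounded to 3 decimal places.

65.268 mg/L

k = ln 2 / 2 = 0.34657 per h
Dose 1 (490 mg at t=0 h): 490·exp(−0.34657·34) = 0.004 mg/L
Dose 2 (495 mg at t=6 h): 495·exp(−0.34657·28) = 0.030 mg/L
Dose 3 (40 mg at t=12 h): 40·exp(−0.34657·22) = 0.020 mg/L
Dose 4 (295 mg at t=18 h): 295·exp(−0.34657·16) = 1.152 mg/L
Dose 5 (170 mg at t=24 h): 170·exp(−0.34657·10) = 5.312 mg/L
Dose 6 (235 mg at t=30 h): 235·exp(−0.34657·4) = 58.750 mg/L
C(34) = 0.004 + 0.030 + 0.020 + 1.152 + 5.312 + 58.750 = 65.268 mg/L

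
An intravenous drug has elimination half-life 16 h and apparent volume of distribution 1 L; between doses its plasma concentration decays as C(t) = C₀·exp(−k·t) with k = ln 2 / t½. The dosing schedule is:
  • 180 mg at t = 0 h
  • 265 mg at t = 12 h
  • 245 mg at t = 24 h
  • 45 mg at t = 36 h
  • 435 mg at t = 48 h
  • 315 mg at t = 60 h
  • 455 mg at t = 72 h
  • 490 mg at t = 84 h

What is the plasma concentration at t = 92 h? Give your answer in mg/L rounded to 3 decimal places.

k = ln 2 / 16 = 0.04332 per h
Dose 1 (180 mg at t=0 h): 180·exp(−0.04332·92) = 3.345 mg/L
Dose 2 (265 mg at t=12 h): 265·exp(−0.04332·80) = 8.281 mg/L
Dose 3 (245 mg at t=24 h): 245·exp(−0.04332·68) = 12.876 mg/L
Dose 4 (45 mg at t=36 h): 45·exp(−0.04332·56) = 3.977 mg/L
Dose 5 (435 mg at t=48 h): 435·exp(−0.04332·44) = 64.663 mg/L
Dose 6 (315 mg at t=60 h): 315·exp(−0.04332·32) = 78.750 mg/L
Dose 7 (455 mg at t=72 h): 455·exp(−0.04332·20) = 191.304 mg/L
Dose 8 (490 mg at t=84 h): 490·exp(−0.04332·8) = 346.482 mg/L
C(92) = 3.345 + 8.281 + 12.876 + 3.977 + 64.663 + 78.750 + 191.304 + 346.482 = 709.679 mg/L

709.679 mg/L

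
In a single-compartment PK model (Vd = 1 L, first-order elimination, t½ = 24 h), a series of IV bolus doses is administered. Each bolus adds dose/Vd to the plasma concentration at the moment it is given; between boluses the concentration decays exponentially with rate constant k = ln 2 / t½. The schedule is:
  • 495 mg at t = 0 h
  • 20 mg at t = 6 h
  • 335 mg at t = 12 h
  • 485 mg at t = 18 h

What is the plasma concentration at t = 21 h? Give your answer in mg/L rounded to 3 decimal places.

985.936 mg/L

k = ln 2 / 24 = 0.02888 per h
Dose 1 (495 mg at t=0 h): 495·exp(−0.02888·21) = 269.901 mg/L
Dose 2 (20 mg at t=6 h): 20·exp(−0.02888·15) = 12.968 mg/L
Dose 3 (335 mg at t=12 h): 335·exp(−0.02888·9) = 258.320 mg/L
Dose 4 (485 mg at t=18 h): 485·exp(−0.02888·3) = 444.747 mg/L
C(21) = 269.901 + 12.968 + 258.320 + 444.747 = 985.936 mg/L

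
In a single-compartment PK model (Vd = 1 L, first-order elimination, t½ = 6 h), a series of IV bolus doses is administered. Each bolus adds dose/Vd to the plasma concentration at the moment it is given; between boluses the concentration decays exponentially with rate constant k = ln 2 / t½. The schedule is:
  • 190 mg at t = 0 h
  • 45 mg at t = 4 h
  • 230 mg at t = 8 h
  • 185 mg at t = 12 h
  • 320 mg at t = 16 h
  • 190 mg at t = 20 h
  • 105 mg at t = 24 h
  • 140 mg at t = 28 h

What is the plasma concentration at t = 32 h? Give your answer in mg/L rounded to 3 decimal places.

k = ln 2 / 6 = 0.11552 per h
Dose 1 (190 mg at t=0 h): 190·exp(−0.11552·32) = 4.713 mg/L
Dose 2 (45 mg at t=4 h): 45·exp(−0.11552·28) = 1.772 mg/L
Dose 3 (230 mg at t=8 h): 230·exp(−0.11552·24) = 14.375 mg/L
Dose 4 (185 mg at t=12 h): 185·exp(−0.11552·20) = 18.354 mg/L
Dose 5 (320 mg at t=16 h): 320·exp(−0.11552·16) = 50.397 mg/L
Dose 6 (190 mg at t=20 h): 190·exp(−0.11552·12) = 47.500 mg/L
Dose 7 (105 mg at t=24 h): 105·exp(−0.11552·8) = 41.669 mg/L
Dose 8 (140 mg at t=28 h): 140·exp(−0.11552·4) = 88.194 mg/L
C(32) = 4.713 + 1.772 + 14.375 + 18.354 + 50.397 + 47.500 + 41.669 + 88.194 = 266.974 mg/L

266.974 mg/L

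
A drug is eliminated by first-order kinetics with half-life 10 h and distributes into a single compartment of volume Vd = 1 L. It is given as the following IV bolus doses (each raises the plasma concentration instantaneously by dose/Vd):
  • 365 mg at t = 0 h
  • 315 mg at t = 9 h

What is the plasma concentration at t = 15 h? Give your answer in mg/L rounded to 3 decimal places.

336.869 mg/L

k = ln 2 / 10 = 0.06931 per h
Dose 1 (365 mg at t=0 h): 365·exp(−0.06931·15) = 129.047 mg/L
Dose 2 (315 mg at t=9 h): 315·exp(−0.06931·6) = 207.822 mg/L
C(15) = 129.047 + 207.822 = 336.869 mg/L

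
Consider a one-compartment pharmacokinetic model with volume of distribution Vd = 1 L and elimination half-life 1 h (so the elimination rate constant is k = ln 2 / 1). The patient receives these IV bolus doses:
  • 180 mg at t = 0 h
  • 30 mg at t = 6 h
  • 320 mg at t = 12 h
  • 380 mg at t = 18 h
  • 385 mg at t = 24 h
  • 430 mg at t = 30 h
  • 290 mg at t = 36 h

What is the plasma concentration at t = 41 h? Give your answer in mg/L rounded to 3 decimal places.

k = ln 2 / 1 = 0.69315 per h
Dose 1 (180 mg at t=0 h): 180·exp(−0.69315·41) = 0.000 mg/L
Dose 2 (30 mg at t=6 h): 30·exp(−0.69315·35) = 0.000 mg/L
Dose 3 (320 mg at t=12 h): 320·exp(−0.69315·29) = 0.000 mg/L
Dose 4 (380 mg at t=18 h): 380·exp(−0.69315·23) = 0.000 mg/L
Dose 5 (385 mg at t=24 h): 385·exp(−0.69315·17) = 0.003 mg/L
Dose 6 (430 mg at t=30 h): 430·exp(−0.69315·11) = 0.210 mg/L
Dose 7 (290 mg at t=36 h): 290·exp(−0.69315·5) = 9.062 mg/L
C(41) = 0.000 + 0.000 + 0.000 + 0.000 + 0.003 + 0.210 + 9.062 = 9.275 mg/L

9.275 mg/L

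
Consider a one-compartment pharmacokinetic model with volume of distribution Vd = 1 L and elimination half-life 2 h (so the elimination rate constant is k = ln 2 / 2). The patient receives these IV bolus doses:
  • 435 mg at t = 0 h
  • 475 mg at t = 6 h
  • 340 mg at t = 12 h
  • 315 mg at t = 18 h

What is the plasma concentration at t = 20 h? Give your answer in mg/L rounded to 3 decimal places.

k = ln 2 / 2 = 0.34657 per h
Dose 1 (435 mg at t=0 h): 435·exp(−0.34657·20) = 0.425 mg/L
Dose 2 (475 mg at t=6 h): 475·exp(−0.34657·14) = 3.711 mg/L
Dose 3 (340 mg at t=12 h): 340·exp(−0.34657·8) = 21.250 mg/L
Dose 4 (315 mg at t=18 h): 315·exp(−0.34657·2) = 157.500 mg/L
C(20) = 0.425 + 3.711 + 21.250 + 157.500 = 182.886 mg/L

182.886 mg/L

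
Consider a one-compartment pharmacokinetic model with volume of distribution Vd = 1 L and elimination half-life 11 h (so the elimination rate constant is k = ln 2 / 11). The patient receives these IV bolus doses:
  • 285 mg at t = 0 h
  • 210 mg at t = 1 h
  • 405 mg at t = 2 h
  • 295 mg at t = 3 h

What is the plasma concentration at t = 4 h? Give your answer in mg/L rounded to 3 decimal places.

1029.360 mg/L

k = ln 2 / 11 = 0.06301 per h
Dose 1 (285 mg at t=0 h): 285·exp(−0.06301·4) = 221.503 mg/L
Dose 2 (210 mg at t=1 h): 210·exp(−0.06301·3) = 173.828 mg/L
Dose 3 (405 mg at t=2 h): 405·exp(−0.06301·2) = 357.044 mg/L
Dose 4 (295 mg at t=3 h): 295·exp(−0.06301·1) = 276.985 mg/L
C(4) = 221.503 + 173.828 + 357.044 + 276.985 = 1029.360 mg/L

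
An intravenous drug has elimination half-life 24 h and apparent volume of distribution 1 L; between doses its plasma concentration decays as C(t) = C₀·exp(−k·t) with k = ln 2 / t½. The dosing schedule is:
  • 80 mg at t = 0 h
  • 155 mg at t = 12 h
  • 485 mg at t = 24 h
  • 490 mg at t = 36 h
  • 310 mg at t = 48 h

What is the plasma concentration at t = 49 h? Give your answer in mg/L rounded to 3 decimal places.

k = ln 2 / 24 = 0.02888 per h
Dose 1 (80 mg at t=0 h): 80·exp(−0.02888·49) = 19.431 mg/L
Dose 2 (155 mg at t=12 h): 155·exp(−0.02888·37) = 53.241 mg/L
Dose 3 (485 mg at t=24 h): 485·exp(−0.02888·25) = 235.596 mg/L
Dose 4 (490 mg at t=36 h): 490·exp(−0.02888·13) = 336.619 mg/L
Dose 5 (310 mg at t=48 h): 310·exp(−0.02888·1) = 301.175 mg/L
C(49) = 19.431 + 53.241 + 235.596 + 336.619 + 301.175 = 946.061 mg/L

946.061 mg/L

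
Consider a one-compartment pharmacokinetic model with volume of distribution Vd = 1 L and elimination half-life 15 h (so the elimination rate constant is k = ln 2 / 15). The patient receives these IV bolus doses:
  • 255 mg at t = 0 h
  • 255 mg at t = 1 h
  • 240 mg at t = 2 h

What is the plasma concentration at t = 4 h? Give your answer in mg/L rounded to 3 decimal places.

652.769 mg/L

k = ln 2 / 15 = 0.04621 per h
Dose 1 (255 mg at t=0 h): 255·exp(−0.04621·4) = 211.966 mg/L
Dose 2 (255 mg at t=1 h): 255·exp(−0.04621·3) = 221.990 mg/L
Dose 3 (240 mg at t=2 h): 240·exp(−0.04621·2) = 218.813 mg/L
C(4) = 211.966 + 221.990 + 218.813 = 652.769 mg/L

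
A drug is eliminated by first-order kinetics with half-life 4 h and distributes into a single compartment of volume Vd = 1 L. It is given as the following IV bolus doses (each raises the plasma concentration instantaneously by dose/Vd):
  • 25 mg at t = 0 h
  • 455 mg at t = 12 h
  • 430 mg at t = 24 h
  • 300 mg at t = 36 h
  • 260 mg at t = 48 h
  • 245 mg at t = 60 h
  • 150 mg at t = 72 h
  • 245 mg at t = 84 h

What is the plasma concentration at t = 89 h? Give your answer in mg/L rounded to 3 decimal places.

k = ln 2 / 4 = 0.17329 per h
Dose 1 (25 mg at t=0 h): 25·exp(−0.17329·89) = 0.000 mg/L
Dose 2 (455 mg at t=12 h): 455·exp(−0.17329·77) = 0.001 mg/L
Dose 3 (430 mg at t=24 h): 430·exp(−0.17329·65) = 0.006 mg/L
Dose 4 (300 mg at t=36 h): 300·exp(−0.17329·53) = 0.031 mg/L
Dose 5 (260 mg at t=48 h): 260·exp(−0.17329·41) = 0.214 mg/L
Dose 6 (245 mg at t=60 h): 245·exp(−0.17329·29) = 1.610 mg/L
Dose 7 (150 mg at t=72 h): 150·exp(−0.17329·17) = 7.883 mg/L
Dose 8 (245 mg at t=84 h): 245·exp(−0.17329·5) = 103.010 mg/L
C(89) = 0.000 + 0.001 + 0.006 + 0.031 + 0.214 + 1.610 + 7.883 + 103.010 = 112.753 mg/L

112.753 mg/L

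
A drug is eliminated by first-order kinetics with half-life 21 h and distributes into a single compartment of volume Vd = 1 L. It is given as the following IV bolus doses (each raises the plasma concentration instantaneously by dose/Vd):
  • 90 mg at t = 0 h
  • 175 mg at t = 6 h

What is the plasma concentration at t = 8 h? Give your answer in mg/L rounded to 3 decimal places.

k = ln 2 / 21 = 0.03301 per h
Dose 1 (90 mg at t=0 h): 90·exp(−0.03301·8) = 69.114 mg/L
Dose 2 (175 mg at t=6 h): 175·exp(−0.03301·2) = 163.821 mg/L
C(8) = 69.114 + 163.821 = 232.934 mg/L

232.934 mg/L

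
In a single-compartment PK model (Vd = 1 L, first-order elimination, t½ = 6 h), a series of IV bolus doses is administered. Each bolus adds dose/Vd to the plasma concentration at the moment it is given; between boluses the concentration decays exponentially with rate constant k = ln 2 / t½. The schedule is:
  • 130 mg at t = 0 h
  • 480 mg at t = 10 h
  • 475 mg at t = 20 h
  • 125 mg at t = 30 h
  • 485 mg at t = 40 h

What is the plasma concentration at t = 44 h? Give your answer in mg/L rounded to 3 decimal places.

370.277 mg/L

k = ln 2 / 6 = 0.11552 per h
Dose 1 (130 mg at t=0 h): 130·exp(−0.11552·44) = 0.806 mg/L
Dose 2 (480 mg at t=10 h): 480·exp(−0.11552·34) = 9.449 mg/L
Dose 3 (475 mg at t=20 h): 475·exp(−0.11552·24) = 29.688 mg/L
Dose 4 (125 mg at t=30 h): 125·exp(−0.11552·14) = 24.803 mg/L
Dose 5 (485 mg at t=40 h): 485·exp(−0.11552·4) = 305.531 mg/L
C(44) = 0.806 + 9.449 + 29.688 + 24.803 + 305.531 = 370.277 mg/L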